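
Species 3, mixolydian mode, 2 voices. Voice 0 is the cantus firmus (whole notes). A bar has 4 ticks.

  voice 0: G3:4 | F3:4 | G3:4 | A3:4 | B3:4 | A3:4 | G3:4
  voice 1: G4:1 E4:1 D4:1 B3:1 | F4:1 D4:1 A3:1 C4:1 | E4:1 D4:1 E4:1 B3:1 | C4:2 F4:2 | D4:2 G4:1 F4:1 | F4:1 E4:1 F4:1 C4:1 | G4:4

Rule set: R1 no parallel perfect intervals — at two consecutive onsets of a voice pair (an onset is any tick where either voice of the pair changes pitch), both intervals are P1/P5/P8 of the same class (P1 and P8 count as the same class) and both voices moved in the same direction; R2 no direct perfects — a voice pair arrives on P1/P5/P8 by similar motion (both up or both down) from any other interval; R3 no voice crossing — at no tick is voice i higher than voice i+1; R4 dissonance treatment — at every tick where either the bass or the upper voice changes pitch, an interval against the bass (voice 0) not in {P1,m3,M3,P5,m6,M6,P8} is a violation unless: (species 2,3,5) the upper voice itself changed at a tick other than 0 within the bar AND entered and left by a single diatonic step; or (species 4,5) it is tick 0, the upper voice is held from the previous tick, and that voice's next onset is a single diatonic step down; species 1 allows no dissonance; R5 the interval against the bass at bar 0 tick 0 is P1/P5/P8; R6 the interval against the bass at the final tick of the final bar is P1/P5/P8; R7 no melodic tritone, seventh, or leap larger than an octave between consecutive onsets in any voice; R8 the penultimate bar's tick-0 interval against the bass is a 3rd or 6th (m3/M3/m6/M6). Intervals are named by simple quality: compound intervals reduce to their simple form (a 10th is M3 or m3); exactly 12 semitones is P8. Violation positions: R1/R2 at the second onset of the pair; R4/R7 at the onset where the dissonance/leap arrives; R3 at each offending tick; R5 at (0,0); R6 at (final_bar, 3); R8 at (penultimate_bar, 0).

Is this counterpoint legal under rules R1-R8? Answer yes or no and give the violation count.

bar 0: v0=G3 v1=G4 (P8)
bar 1: v0=F3 v1=F4 (P8)
bar 2: v0=G3 v1=E4 (M6)
bar 3: v0=A3 v1=C4 (m3)
bar 4: v0=B3 v1=D4 (m3)
bar 5: v0=A3 v1=F4 (m6)
bar 6: v0=G3 v1=G4 (P8)
  R7 @ bar1.0: B3->F4 leap 6st

No (1 violations)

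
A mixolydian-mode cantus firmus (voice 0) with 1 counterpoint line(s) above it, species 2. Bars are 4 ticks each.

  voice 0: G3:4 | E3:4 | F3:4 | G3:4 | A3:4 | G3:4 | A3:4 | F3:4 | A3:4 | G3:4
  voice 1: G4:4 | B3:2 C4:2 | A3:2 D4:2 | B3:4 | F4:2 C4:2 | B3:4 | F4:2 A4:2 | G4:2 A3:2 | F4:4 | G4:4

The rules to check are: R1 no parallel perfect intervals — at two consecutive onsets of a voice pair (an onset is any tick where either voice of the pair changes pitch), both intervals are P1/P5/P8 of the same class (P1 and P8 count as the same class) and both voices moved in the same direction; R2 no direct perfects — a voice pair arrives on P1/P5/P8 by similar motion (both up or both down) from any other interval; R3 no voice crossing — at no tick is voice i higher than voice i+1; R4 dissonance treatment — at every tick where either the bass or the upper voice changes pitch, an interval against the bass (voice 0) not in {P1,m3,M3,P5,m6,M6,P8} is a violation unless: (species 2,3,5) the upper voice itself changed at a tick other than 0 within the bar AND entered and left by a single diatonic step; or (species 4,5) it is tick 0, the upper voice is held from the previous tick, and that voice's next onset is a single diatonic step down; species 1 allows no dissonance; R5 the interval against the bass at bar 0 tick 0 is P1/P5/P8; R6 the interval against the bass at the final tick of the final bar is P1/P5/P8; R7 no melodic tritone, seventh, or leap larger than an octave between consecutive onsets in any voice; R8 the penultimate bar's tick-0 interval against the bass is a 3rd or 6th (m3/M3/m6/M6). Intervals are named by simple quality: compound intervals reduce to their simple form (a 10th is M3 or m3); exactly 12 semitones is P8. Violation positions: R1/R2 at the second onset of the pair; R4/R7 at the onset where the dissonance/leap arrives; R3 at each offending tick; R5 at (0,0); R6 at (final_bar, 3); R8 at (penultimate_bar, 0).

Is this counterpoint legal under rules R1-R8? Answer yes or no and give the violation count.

No (5 violations)

bar 0: v0=G3 v1=G4 (P8)
bar 1: v0=E3 v1=B3 (P5)
bar 2: v0=F3 v1=A3 (M3)
bar 3: v0=G3 v1=B3 (M3)
bar 4: v0=A3 v1=F4 (m6)
bar 5: v0=G3 v1=B3 (M3)
bar 6: v0=A3 v1=F4 (m6)
bar 7: v0=F3 v1=G4 (M2)
bar 8: v0=A3 v1=F4 (m6)
bar 9: v0=G3 v1=G4 (P8)
  R2 @ bar1.0: G3/G4 P8 -> E3/B3 P5 similar
  R7 @ bar4.0: B3->F4 leap 6st
  R7 @ bar6.0: B3->F4 leap 6st
  R4 @ bar7.0: F3/G4 M2 untreated
  R7 @ bar7.2: G4->A3 leap 10st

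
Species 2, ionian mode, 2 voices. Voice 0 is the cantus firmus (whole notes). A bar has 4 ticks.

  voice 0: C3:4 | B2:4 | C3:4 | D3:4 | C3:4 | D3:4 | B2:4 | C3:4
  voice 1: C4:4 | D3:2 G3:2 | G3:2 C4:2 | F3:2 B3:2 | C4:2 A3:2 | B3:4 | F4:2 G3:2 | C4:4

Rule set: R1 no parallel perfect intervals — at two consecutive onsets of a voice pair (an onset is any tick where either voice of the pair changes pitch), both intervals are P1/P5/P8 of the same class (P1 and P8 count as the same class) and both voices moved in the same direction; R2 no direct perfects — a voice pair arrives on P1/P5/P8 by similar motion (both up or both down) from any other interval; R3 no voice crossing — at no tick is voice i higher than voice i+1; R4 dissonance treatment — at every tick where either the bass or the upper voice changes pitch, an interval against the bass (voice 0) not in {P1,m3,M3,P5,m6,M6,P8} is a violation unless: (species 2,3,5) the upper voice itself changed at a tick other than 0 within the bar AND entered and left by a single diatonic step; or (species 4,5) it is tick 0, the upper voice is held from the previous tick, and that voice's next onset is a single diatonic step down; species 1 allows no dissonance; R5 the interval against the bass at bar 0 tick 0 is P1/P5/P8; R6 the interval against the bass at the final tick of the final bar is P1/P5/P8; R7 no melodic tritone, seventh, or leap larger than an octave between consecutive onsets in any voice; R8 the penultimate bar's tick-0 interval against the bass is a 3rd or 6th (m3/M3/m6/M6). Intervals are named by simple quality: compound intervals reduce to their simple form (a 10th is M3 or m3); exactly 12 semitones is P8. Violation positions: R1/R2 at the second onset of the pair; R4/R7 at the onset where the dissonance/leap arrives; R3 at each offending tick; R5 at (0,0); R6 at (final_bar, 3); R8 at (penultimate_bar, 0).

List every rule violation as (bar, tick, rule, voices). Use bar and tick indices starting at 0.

(1, 0, R7, (1,))
(3, 2, R7, (1,))
(6, 0, R4, (0, 1))
(6, 0, R7, (1,))
(6, 0, R8, (0, 1))
(6, 2, R7, (1,))
(7, 0, R2, (0, 1))

bar 0: v0=C3 v1=C4 downbeat P8
bar 1: v0=B2 v1=D3 downbeat m3
bar 2: v0=C3 v1=G3 downbeat P5
bar 3: v0=D3 v1=F3 downbeat m3
bar 4: v0=C3 v1=C4 downbeat P8
bar 5: v0=D3 v1=B3 downbeat M6
bar 6: v0=B2 v1=F4 downbeat TT
bar 7: v0=C3 v1=C4 downbeat P8
  -> R7 @ bar 1 tick 0 v(1,): C4->D3 leap 10st
  -> R7 @ bar 3 tick 2 v(1,): F3->B3 leap 6st
  -> R4 @ bar 6 tick 0 v(0, 1): B2/F4 TT untreated
  -> R7 @ bar 6 tick 0 v(1,): B3->F4 leap 6st
  -> R8 @ bar 6 tick 0 v(0, 1): penult TT not 3rd/6th
  -> R7 @ bar 6 tick 2 v(1,): F4->G3 leap 10st
  -> R2 @ bar 7 tick 0 v(0, 1): B2/G3 m6 -> C3/C4 P8 similar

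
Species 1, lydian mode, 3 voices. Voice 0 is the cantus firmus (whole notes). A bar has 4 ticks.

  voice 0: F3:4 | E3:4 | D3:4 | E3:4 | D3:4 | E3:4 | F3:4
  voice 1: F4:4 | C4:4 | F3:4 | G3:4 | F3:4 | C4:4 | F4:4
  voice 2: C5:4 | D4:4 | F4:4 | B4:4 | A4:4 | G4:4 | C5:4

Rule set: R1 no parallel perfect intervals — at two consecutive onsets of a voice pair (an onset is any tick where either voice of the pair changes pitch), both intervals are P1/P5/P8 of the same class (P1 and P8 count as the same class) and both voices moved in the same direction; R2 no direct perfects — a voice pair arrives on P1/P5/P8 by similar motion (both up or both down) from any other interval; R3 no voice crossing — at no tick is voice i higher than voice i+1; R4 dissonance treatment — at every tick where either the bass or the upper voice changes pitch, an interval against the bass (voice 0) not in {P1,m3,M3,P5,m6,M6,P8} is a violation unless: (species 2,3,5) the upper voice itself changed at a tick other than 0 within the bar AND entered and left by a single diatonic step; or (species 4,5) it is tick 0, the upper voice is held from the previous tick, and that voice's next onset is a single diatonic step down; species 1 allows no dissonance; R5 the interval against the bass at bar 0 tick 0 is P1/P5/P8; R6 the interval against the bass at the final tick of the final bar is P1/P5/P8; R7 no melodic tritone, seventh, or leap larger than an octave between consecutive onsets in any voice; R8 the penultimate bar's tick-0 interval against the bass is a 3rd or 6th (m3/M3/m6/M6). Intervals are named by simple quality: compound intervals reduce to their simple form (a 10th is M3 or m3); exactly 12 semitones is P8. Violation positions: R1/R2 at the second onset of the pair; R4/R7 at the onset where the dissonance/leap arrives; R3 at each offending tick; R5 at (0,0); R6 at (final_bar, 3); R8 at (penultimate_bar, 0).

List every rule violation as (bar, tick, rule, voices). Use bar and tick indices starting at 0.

(1, 0, R4, (0, 2))
(1, 0, R7, (2,))
(3, 0, R2, (0, 2))
(3, 0, R7, (2,))
(4, 0, R1, (0, 2))
(6, 0, R1, (1, 2))
(6, 0, R2, (0, 1))
(6, 0, R2, (0, 2))

bar 0: v0=F3 v1=F4 v2=C5 downbeat P5
bar 1: v0=E3 v1=C4 v2=D4 downbeat m7
bar 2: v0=D3 v1=F3 v2=F4 downbeat m3
bar 3: v0=E3 v1=G3 v2=B4 downbeat P5
bar 4: v0=D3 v1=F3 v2=A4 downbeat P5
bar 5: v0=E3 v1=C4 v2=G4 downbeat m3
bar 6: v0=F3 v1=F4 v2=C5 downbeat P5
  -> R4 @ bar 1 tick 0 v(0, 2): E3/D4 m7 untreated
  -> R7 @ bar 1 tick 0 v(2,): C5->D4 leap 10st
  -> R2 @ bar 3 tick 0 v(0, 2): D3/F4 m3 -> E3/B4 P5 similar
  -> R7 @ bar 3 tick 0 v(2,): F4->B4 leap 6st
  -> R1 @ bar 4 tick 0 v(0, 2): E3/B4 P5 -> D3/A4 P5 similar
  -> R1 @ bar 6 tick 0 v(1, 2): C4/G4 P5 -> F4/C5 P5 similar
  -> R2 @ bar 6 tick 0 v(0, 1): E3/C4 m6 -> F3/F4 P8 similar
  -> R2 @ bar 6 tick 0 v(0, 2): E3/G4 m3 -> F3/C5 P5 similar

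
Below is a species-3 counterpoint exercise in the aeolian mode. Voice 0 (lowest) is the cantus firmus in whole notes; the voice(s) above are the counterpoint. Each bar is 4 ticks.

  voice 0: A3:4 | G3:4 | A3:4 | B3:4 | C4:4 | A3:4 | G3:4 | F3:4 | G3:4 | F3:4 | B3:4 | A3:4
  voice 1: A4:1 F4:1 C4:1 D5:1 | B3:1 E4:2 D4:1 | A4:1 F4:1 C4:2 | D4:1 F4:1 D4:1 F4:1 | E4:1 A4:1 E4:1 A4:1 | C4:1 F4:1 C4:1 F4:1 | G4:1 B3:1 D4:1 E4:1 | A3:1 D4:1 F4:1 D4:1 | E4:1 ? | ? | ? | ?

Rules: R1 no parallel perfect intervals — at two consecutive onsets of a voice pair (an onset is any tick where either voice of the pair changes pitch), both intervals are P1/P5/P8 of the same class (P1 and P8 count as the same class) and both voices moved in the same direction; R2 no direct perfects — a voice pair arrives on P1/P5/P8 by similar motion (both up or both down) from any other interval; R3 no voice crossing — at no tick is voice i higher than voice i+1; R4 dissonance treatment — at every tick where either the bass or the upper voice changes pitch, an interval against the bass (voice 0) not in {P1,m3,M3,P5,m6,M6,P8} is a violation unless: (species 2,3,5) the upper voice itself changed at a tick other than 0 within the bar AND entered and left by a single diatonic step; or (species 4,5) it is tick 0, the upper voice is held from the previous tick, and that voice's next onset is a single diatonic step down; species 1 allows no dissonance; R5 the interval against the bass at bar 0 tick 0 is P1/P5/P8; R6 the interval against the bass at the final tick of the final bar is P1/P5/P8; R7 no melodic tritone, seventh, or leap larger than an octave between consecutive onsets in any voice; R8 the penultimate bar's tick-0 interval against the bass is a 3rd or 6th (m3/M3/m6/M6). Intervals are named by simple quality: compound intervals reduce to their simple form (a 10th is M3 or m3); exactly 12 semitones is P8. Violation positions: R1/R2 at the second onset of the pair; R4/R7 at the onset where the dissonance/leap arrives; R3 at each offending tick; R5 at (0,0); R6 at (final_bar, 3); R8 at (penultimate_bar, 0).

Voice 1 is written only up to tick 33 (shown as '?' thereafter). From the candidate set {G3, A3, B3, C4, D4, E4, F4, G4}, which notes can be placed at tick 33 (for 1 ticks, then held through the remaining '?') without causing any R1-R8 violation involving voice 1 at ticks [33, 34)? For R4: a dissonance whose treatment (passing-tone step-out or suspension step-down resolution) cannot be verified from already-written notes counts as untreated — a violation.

{B3, D4, E4, G3, G4}

G3: legal
A3: violates R4
B3: legal
C4: violates R4
D4: legal
E4: legal
F4: violates R4
G4: legal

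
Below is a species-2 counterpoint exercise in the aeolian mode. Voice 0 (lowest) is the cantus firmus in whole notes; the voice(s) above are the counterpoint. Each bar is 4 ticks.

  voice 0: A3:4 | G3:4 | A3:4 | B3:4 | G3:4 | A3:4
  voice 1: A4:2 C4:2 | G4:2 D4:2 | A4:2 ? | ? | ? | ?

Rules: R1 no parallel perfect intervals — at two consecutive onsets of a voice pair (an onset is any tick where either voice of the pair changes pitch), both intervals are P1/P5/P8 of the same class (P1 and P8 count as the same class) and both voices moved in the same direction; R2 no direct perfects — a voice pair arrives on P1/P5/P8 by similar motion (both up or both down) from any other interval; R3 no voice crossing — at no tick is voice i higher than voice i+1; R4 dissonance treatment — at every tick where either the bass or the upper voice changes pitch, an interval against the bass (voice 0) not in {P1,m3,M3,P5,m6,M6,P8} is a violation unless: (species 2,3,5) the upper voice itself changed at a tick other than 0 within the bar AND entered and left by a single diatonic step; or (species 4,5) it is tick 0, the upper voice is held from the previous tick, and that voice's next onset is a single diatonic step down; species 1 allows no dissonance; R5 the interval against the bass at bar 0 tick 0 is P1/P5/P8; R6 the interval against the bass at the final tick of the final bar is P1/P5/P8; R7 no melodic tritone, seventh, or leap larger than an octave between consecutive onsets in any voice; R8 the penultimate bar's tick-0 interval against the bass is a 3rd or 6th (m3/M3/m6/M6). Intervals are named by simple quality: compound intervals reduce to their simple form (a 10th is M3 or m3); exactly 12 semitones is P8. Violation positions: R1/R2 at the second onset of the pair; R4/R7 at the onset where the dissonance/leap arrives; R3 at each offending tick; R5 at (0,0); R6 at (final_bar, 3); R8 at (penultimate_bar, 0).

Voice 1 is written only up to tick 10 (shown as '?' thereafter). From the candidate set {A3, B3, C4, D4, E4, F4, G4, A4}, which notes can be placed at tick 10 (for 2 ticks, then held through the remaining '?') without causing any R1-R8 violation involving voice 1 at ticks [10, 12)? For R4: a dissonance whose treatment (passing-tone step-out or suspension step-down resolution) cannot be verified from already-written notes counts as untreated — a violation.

{A3, A4, C4, E4, F4}

A3: legal
B3: violates R4,R7
C4: legal
D4: violates R4
E4: legal
F4: legal
G4: violates R4
A4: legal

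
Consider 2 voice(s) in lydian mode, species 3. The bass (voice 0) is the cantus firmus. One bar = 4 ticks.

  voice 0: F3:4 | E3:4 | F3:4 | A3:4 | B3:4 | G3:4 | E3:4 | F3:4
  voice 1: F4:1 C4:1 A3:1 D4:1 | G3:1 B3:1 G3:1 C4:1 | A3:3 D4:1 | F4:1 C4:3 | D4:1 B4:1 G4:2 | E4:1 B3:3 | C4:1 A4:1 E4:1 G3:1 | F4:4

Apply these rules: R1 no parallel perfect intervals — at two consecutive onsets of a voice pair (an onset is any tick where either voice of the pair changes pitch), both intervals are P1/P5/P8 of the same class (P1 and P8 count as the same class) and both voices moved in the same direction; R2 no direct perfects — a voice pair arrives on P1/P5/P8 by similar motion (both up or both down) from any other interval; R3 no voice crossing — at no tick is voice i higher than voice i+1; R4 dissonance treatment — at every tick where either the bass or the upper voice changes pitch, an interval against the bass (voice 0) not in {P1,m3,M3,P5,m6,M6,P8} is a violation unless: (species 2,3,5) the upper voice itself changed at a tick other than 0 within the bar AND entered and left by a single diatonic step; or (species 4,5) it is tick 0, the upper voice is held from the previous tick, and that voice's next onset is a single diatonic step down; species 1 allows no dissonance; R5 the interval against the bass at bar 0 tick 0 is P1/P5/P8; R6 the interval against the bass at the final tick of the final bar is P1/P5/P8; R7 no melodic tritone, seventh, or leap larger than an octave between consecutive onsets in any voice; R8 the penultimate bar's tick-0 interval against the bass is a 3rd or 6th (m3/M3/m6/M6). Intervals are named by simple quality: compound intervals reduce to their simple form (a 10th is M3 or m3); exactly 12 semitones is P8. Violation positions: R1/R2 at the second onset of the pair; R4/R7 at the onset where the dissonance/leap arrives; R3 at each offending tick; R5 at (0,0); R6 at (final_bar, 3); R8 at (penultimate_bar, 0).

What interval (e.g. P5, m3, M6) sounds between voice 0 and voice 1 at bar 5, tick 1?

M3

voice 0=G3 voice 1=B3 -> M3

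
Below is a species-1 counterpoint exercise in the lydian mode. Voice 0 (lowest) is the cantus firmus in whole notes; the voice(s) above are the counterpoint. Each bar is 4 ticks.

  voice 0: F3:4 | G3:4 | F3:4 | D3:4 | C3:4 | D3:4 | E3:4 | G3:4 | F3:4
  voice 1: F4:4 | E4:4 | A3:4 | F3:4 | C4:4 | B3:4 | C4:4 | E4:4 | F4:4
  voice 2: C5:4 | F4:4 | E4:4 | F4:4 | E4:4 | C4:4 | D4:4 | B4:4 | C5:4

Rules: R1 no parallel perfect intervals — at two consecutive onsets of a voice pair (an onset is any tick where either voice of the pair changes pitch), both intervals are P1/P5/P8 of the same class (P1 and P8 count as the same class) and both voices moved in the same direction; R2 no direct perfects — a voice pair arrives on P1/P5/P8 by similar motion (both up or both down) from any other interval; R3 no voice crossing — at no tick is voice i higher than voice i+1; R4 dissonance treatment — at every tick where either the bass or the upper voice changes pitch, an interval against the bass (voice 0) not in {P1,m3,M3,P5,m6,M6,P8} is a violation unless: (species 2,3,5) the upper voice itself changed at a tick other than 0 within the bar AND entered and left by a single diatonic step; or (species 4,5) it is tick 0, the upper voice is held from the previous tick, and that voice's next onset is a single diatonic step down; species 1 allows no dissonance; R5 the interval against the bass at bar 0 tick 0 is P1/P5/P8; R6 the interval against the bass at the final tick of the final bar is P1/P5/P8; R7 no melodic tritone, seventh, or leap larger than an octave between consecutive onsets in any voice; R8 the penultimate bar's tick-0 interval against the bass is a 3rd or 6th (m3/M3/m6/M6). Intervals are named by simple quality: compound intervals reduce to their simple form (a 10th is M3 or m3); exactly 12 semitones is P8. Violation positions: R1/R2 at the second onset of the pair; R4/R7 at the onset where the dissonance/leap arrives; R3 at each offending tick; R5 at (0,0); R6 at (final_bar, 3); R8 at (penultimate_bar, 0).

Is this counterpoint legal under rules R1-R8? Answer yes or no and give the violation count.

No (7 violations)

bar 0: v0=F3 v1=F4 v2=C5 (P5)
bar 1: v0=G3 v1=E4 v2=F4 (m7)
bar 2: v0=F3 v1=A3 v2=E4 (M7)
bar 3: v0=D3 v1=F3 v2=F4 (m3)
bar 4: v0=C3 v1=C4 v2=E4 (M3)
bar 5: v0=D3 v1=B3 v2=C4 (m7)
bar 6: v0=E3 v1=C4 v2=D4 (m7)
bar 7: v0=G3 v1=E4 v2=B4 (M3)
bar 8: v0=F3 v1=F4 v2=C5 (P5)
  R4 @ bar1.0: G3/F4 m7 untreated
  R2 @ bar2.0: E4/F4 m2 -> A3/E4 P5 similar
  R4 @ bar2.0: F3/E4 M7 untreated
  R4 @ bar5.0: D3/C4 m7 untreated
  R4 @ bar6.0: E3/D4 m7 untreated
  R2 @ bar7.0: C4/D4 M2 -> E4/B4 P5 similar
  R1 @ bar8.0: E4/B4 P5 -> F4/C5 P5 similar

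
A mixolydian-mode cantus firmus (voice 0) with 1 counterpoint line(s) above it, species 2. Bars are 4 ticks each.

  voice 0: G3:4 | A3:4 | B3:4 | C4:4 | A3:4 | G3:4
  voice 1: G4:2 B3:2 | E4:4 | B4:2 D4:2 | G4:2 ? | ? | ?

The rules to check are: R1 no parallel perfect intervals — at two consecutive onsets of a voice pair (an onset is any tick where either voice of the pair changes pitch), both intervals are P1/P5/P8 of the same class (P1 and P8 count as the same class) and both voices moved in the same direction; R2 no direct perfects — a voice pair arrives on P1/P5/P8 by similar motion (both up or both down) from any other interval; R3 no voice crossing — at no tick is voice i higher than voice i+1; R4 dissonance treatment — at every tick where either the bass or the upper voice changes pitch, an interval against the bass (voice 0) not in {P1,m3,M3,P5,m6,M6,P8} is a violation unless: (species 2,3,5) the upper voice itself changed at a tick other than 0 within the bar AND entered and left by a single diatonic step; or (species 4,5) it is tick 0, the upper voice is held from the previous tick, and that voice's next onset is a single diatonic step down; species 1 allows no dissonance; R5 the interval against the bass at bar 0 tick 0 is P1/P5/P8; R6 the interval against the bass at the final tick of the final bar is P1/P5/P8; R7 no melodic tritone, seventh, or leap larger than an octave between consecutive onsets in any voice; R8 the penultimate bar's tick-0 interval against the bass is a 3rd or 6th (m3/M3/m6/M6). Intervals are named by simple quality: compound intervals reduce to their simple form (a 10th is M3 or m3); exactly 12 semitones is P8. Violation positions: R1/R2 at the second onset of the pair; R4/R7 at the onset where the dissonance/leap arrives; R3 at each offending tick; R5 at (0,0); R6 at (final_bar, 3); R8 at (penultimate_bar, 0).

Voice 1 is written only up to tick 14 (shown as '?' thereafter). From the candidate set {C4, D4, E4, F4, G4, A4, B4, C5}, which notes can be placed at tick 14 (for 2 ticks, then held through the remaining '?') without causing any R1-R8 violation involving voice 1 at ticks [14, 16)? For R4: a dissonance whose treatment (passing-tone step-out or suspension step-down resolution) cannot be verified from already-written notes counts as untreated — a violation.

{A4, C4, C5, E4, G4}

C4: legal
D4: violates R4
E4: legal
F4: violates R4
G4: legal
A4: legal
B4: violates R4
C5: legal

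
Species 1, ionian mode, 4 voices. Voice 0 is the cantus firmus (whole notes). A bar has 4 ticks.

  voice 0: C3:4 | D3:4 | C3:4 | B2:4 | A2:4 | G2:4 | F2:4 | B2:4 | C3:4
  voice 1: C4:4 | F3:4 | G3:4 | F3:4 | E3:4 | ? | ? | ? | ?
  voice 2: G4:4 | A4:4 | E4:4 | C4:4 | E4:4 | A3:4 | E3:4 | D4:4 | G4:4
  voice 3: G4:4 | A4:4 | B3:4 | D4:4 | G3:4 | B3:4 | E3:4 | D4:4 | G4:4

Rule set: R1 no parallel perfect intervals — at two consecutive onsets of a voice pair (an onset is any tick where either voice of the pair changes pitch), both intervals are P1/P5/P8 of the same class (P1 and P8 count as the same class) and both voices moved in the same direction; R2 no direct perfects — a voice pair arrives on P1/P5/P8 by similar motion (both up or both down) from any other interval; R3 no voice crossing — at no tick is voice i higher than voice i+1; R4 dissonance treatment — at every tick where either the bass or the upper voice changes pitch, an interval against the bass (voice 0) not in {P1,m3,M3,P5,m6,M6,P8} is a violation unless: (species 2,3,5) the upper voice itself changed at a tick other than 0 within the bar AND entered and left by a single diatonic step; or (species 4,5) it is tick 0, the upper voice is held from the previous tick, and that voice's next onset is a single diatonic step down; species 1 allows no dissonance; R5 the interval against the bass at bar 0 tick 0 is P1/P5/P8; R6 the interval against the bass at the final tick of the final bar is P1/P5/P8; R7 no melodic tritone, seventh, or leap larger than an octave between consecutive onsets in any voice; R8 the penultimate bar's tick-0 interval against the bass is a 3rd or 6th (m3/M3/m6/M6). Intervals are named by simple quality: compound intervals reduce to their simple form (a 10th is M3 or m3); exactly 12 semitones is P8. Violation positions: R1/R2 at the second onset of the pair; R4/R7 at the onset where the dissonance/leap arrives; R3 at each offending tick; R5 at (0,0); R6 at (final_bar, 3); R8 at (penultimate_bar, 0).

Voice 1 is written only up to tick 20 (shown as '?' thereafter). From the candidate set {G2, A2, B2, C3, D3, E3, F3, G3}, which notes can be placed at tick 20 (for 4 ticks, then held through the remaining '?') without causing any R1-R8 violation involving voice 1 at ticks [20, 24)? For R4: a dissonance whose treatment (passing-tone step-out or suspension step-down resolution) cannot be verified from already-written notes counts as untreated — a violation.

G2: violates R2
A2: violates R1,R4
B2: legal
C3: violates R4
D3: violates R1,R2
E3: legal
F3: violates R4
G3: legal

{B2, E3, G3}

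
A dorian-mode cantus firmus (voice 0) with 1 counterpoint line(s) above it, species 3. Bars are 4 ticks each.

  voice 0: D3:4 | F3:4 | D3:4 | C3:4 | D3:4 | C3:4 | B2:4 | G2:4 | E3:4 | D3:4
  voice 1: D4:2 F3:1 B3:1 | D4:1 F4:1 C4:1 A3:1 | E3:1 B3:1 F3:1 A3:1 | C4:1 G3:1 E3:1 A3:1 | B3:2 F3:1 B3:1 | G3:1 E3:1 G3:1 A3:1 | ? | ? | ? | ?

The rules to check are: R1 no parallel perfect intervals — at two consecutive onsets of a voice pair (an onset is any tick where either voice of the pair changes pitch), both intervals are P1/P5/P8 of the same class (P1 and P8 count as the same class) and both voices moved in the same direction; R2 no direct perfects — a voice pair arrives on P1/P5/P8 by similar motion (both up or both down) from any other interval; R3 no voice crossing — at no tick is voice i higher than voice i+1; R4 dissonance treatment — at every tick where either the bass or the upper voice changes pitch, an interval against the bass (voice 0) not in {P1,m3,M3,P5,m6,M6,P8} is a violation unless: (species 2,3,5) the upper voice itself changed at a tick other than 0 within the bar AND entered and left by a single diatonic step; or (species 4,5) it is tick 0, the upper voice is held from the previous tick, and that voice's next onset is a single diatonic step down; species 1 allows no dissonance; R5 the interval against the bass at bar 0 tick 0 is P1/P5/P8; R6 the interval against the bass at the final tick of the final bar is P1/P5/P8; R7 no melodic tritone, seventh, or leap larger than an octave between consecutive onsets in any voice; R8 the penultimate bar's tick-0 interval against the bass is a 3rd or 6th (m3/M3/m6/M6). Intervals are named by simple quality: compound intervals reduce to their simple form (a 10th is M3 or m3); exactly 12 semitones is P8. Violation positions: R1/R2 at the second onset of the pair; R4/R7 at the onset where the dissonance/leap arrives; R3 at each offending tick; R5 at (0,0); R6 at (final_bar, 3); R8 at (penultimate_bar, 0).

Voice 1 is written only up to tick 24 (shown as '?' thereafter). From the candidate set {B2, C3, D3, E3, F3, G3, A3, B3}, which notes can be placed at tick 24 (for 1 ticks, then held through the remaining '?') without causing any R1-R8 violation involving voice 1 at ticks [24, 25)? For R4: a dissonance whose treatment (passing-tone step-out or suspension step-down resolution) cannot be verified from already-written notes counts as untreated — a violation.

{B3, D3, G3}

B2: violates R2,R7
C3: violates R4
D3: legal
E3: violates R4
F3: violates R4
G3: legal
A3: violates R4
B3: legal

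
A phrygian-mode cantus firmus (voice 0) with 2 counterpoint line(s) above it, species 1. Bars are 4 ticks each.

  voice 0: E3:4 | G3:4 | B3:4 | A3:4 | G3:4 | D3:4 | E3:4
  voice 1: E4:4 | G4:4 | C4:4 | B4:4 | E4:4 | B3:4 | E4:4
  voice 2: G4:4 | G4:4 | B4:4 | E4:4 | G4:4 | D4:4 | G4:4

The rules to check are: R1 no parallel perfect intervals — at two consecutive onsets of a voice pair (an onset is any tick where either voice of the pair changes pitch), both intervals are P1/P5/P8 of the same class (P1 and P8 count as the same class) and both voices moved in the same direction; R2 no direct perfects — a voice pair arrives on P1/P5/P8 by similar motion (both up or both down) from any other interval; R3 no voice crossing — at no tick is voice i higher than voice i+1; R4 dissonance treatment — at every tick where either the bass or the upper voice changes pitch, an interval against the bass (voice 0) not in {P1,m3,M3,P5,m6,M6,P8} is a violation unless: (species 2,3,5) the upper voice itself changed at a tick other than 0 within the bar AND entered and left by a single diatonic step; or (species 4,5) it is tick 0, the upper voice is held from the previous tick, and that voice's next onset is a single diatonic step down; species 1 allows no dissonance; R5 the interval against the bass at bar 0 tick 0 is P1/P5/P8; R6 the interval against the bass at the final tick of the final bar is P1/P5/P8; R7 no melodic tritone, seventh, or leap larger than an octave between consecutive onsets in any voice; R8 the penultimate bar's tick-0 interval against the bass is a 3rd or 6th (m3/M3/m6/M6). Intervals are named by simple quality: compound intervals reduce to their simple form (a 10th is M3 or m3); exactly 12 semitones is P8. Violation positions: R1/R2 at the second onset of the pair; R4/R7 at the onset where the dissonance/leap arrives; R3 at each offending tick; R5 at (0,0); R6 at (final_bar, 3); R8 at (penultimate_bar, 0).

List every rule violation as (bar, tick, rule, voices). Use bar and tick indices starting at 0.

(0, 0, R5, (0, 2))
(1, 0, R1, (0, 1))
(2, 0, R1, (0, 2))
(2, 0, R4, (0, 1))
(3, 0, R2, (0, 2))
(3, 0, R3, (1, 2))
(3, 0, R4, (0, 1))
(3, 0, R7, (1,))
(3, 1, R3, (1, 2))
(3, 2, R3, (1, 2))
(3, 3, R3, (1, 2))
(5, 0, R1, (0, 2))
(5, 0, R8, (0, 2))
(6, 0, R2, (0, 1))
(6, 3, R6, (0, 2))

bar 0: v0=E3 v1=E4 v2=G4 downbeat m3
bar 1: v0=G3 v1=G4 v2=G4 downbeat P8
bar 2: v0=B3 v1=C4 v2=B4 downbeat P8
bar 3: v0=A3 v1=B4 v2=E4 downbeat P5
bar 4: v0=G3 v1=E4 v2=G4 downbeat P8
bar 5: v0=D3 v1=B3 v2=D4 downbeat P8
bar 6: v0=E3 v1=E4 v2=G4 downbeat m3
  -> R5 @ bar 0 tick 0 v(0, 2): opens on m3
  -> R1 @ bar 1 tick 0 v(0, 1): E3/E4 P8 -> G3/G4 P8 similar
  -> R1 @ bar 2 tick 0 v(0, 2): G3/G4 P8 -> B3/B4 P8 similar
  -> R4 @ bar 2 tick 0 v(0, 1): B3/C4 m2 untreated
  -> R2 @ bar 3 tick 0 v(0, 2): B3/B4 P8 -> A3/E4 P5 similar
  -> R3 @ bar 3 tick 0 v(1, 2): B4 above E4
  -> R4 @ bar 3 tick 0 v(0, 1): A3/B4 M2 untreated
  -> R7 @ bar 3 tick 0 v(1,): C4->B4 leap 11st
  -> R3 @ bar 3 tick 1 v(1, 2): B4 above E4
  -> R3 @ bar 3 tick 2 v(1, 2): B4 above E4
  -> R3 @ bar 3 tick 3 v(1, 2): B4 above E4
  -> R1 @ bar 5 tick 0 v(0, 2): G3/G4 P8 -> D3/D4 P8 similar
  -> R8 @ bar 5 tick 0 v(0, 2): penult P8 not 3rd/6th
  -> R2 @ bar 6 tick 0 v(0, 1): D3/B3 M6 -> E3/E4 P8 similar
  -> R6 @ bar 6 tick 3 v(0, 2): closes on m3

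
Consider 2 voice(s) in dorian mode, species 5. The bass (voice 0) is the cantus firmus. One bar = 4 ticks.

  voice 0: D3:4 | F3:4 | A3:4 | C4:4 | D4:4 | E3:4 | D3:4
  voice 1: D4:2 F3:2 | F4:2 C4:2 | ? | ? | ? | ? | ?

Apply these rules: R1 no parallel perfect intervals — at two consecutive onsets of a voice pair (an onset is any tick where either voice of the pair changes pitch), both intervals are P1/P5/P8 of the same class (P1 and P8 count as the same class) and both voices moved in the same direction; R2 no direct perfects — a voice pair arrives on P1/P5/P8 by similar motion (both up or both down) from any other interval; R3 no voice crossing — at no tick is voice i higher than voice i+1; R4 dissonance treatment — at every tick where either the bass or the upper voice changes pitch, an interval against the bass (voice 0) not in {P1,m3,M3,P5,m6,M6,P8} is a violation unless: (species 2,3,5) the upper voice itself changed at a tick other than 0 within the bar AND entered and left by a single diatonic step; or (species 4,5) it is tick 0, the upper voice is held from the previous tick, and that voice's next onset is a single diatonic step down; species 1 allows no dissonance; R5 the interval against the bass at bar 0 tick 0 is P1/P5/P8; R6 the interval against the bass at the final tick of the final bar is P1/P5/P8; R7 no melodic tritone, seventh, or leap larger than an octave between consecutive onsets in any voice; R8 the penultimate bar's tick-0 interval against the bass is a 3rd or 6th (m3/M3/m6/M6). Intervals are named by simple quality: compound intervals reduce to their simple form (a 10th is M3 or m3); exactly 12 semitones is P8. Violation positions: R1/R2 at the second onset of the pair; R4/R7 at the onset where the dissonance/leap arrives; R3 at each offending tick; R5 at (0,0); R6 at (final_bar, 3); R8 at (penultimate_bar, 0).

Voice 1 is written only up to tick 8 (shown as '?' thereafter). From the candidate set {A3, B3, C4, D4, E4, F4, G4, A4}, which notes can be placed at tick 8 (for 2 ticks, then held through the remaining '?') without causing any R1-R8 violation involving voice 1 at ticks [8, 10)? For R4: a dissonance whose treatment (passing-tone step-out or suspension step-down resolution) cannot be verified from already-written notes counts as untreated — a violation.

{A3, C4, F4}

A3: legal
B3: violates R4
C4: legal
D4: violates R4
E4: violates R1
F4: legal
G4: violates R4
A4: violates R2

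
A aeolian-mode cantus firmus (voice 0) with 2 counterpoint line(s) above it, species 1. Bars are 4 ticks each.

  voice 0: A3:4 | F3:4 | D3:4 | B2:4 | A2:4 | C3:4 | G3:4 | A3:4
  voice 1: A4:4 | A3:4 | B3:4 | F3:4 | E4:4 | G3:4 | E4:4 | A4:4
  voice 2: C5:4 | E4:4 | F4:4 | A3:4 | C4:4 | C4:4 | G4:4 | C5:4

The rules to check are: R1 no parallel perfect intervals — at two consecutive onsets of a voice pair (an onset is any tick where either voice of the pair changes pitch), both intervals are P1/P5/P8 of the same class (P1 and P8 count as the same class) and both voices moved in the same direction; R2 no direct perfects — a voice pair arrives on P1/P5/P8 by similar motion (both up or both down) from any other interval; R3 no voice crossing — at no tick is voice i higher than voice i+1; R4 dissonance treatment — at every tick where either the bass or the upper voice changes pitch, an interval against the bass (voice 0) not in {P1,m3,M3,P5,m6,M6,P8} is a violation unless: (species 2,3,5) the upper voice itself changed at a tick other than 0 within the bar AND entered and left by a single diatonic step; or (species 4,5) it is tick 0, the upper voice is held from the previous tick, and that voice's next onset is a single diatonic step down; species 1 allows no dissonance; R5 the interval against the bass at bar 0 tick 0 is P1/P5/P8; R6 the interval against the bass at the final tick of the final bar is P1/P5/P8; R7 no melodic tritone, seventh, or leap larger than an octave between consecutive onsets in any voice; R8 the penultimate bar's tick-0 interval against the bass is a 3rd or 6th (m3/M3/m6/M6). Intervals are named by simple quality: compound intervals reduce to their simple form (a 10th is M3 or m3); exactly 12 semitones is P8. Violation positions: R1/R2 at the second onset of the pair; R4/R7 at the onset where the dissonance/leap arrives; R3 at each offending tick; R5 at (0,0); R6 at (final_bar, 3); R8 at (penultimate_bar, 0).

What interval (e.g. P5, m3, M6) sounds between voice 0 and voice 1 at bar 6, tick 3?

M6

voice 0=G3 voice 1=E4 -> M6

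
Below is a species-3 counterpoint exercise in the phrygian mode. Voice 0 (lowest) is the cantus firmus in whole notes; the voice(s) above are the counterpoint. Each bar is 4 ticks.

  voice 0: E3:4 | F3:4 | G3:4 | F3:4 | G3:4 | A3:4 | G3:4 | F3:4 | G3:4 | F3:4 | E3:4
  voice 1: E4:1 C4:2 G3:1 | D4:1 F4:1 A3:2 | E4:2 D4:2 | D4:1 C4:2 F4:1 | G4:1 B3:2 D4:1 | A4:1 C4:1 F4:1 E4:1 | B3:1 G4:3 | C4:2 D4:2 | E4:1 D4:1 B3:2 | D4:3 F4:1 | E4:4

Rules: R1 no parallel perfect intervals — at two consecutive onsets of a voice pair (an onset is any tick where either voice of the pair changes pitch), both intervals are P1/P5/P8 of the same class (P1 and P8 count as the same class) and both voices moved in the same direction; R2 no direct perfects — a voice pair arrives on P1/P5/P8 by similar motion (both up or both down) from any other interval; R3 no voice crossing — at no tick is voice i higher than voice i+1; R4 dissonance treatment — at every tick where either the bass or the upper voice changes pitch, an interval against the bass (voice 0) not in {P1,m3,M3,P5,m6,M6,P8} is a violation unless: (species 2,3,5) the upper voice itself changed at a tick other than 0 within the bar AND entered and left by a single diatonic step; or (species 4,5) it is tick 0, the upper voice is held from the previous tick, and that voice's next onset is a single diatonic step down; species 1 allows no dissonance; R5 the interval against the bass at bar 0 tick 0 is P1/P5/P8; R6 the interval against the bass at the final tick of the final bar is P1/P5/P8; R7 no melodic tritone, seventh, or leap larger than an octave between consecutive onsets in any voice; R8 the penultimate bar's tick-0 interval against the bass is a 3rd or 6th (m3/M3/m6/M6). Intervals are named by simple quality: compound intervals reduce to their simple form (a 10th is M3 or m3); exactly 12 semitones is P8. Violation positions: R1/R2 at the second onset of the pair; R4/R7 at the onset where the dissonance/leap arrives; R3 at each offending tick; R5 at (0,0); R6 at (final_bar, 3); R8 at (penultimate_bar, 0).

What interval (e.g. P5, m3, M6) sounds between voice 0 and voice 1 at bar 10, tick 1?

voice 0=E3 voice 1=E4 -> P8

P8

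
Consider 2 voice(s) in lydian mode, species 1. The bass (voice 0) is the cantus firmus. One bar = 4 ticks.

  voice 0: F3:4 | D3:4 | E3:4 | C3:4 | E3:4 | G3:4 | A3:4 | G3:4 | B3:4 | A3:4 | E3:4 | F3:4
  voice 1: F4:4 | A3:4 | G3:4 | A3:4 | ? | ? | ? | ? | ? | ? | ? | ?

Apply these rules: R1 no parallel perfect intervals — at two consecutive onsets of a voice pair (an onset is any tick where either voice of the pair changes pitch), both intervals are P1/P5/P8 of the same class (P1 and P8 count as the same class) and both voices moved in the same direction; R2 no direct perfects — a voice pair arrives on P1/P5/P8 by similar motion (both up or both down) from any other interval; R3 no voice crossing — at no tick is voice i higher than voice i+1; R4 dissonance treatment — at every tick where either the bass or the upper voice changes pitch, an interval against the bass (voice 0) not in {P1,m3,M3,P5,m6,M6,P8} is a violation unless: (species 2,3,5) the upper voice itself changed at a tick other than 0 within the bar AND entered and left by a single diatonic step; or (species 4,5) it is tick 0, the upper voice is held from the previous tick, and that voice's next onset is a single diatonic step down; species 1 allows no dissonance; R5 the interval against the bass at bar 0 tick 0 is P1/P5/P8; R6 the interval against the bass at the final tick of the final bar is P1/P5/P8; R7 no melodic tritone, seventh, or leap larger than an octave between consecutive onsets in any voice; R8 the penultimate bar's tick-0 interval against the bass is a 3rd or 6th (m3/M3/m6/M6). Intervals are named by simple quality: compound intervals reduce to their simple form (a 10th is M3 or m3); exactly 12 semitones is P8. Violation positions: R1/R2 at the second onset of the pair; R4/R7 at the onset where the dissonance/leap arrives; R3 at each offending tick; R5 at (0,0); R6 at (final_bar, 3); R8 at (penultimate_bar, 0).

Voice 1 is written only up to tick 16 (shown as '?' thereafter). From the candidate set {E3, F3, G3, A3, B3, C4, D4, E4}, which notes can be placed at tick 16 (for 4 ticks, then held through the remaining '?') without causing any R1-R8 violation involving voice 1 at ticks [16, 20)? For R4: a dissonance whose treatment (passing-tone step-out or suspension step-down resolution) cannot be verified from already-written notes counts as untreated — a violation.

{C4, E3, G3}

E3: legal
F3: violates R4
G3: legal
A3: violates R4
B3: violates R2
C4: legal
D4: violates R4
E4: violates R2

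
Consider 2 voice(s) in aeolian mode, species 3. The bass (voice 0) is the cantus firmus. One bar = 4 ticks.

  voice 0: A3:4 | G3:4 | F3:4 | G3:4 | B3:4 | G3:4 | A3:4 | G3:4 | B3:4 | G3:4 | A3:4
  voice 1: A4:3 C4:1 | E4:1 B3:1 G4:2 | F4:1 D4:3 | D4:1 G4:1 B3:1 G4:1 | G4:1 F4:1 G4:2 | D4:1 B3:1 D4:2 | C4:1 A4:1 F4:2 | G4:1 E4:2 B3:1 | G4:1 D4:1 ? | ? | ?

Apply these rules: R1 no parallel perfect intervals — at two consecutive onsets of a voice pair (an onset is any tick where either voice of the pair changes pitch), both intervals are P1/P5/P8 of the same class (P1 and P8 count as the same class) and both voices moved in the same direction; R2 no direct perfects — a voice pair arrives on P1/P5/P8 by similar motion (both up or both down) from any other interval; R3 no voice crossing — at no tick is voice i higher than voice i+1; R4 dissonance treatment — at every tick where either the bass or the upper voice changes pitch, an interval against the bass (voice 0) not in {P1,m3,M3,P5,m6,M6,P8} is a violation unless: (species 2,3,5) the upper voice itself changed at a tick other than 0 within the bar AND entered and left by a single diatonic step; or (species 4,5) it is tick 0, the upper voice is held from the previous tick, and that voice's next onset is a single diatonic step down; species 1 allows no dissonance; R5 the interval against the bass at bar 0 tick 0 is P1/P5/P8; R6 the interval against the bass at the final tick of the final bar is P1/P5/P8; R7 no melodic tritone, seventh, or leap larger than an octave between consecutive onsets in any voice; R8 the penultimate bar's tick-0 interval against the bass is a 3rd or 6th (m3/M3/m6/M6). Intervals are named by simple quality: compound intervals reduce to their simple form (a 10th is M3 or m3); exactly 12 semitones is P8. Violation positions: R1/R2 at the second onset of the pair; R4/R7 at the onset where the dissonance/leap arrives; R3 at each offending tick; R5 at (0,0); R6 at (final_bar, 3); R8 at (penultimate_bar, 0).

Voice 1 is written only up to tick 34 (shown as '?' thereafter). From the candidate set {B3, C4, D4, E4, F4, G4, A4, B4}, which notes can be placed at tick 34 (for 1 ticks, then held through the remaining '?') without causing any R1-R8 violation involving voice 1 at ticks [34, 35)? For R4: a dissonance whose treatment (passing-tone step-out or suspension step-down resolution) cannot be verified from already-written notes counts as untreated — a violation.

{B3, B4, D4, G4}

B3: legal
C4: violates R4
D4: legal
E4: violates R4
F4: violates R4
G4: legal
A4: violates R4
B4: legal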